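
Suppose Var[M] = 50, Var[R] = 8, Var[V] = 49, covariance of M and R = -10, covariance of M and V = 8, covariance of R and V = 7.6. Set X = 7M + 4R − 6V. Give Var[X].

Var[X] = a²·Var[M] + b²·Var[R] + c²·Var[V] + 2ab·covariance of M and R + 2ac·covariance of M and V + 2bc·covariance of R and V, with a = 7, b = 4, c = -6.
= 2450 + 128 + 1764 + (-560) + (-672) + (-364.8)
= 2745.2.

Var[X] = 2745.2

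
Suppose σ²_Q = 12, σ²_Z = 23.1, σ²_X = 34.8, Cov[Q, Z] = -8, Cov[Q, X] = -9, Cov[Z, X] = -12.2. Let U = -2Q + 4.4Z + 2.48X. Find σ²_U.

σ²_U = 673.07712

σ²_U = a²·σ²_Q + b²·σ²_Z + c²·σ²_X + 2ab·Cov[Q, Z] + 2ac·Cov[Q, X] + 2bc·Cov[Z, X], with a = -2, b = 4.4, c = 2.48.
= 48 + 447.216 + 214.03392 + 140.8 + 89.28 + (-266.2528)
= 673.07712.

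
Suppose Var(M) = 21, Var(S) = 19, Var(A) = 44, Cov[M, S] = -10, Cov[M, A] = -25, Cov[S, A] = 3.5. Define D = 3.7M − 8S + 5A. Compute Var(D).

Var(D) = a²·Var(M) + b²·Var(S) + c²·Var(A) + 2ab·Cov[M, S] + 2ac·Cov[M, A] + 2bc·Cov[S, A], with a = 3.7, b = -8, c = 5.
= 287.49 + 1216 + 1100 + 592 + (-925) + (-280)
= 1990.49.

Var(D) = 1990.49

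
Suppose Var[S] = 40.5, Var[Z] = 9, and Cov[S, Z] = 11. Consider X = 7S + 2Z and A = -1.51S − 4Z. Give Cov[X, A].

By bilinearity, Cov[X, A] = ac·Var[S] + bd·Var[Z] + (ad+bc)·Cov[S, Z], with a=7, b=2, c=-1.51, d=-4.
ac·Var[S] = 7·(-1.51)·40.5 = -428.085
bd·Var[Z] = 2·(-4)·9 = -72
(ad+bc)·Cov[S, Z] = (-31.02)·11 = -341.22
Cov[X, A] = -428.085 + (-72) + (-341.22) = -841.305.

Cov[X, A] = -841.305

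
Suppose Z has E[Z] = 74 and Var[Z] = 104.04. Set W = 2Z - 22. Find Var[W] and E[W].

W = 2Z - 22 is linear with a = 2, b = -22.
Var[W] = a²·Var[Z] = 2²·104.04 = 416.16 (the additive constant -22 does not affect variance).
E[W] = a·E[Z] + b = 2·74 + (-22) = 126.

Var[W] = 416.16, E[W] = 126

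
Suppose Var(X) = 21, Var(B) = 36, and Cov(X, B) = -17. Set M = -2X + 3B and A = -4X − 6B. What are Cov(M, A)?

Cov(M, A) = -480

By bilinearity, Cov(M, A) = ac·Var(X) + bd·Var(B) + (ad+bc)·Cov(X, B), with a=-2, b=3, c=-4, d=-6.
ac·Var(X) = (-2)·(-4)·21 = 168
bd·Var(B) = 3·(-6)·36 = -648
(ad+bc)·Cov(X, B) = (0)·(-17) = 0
Cov(M, A) = 168 + (-648) + 0 = -480.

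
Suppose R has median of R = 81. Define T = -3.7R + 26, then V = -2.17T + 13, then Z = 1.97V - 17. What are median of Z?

median of T = (-3.7)·81 + 26 = -273.7.
median of V = (-2.17)·(-273.7) + 13 = 606.929.
median of Z = 1.97·606.929 + (-17) = 1178.65013.

median of Z = 1178.65013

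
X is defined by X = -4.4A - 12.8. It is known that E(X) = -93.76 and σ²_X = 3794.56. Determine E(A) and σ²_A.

E(A) = 18.4, σ²_A = 196

From X = -4.4A - 12.8: E(X) = a·E(A) + b, so E(A) = (E(X) − b)/a = (-93.76 − (-12.8))/(-4.4) = 18.4.
σ²_X = a²·σ²_A, so σ²_A = 3794.56/(-4.4)² = 196.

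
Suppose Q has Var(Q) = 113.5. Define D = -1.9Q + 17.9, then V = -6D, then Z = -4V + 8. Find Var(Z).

Var(D) = (-1.9)²·113.5 = 409.735.
Var(V) = (-6)²·409.735 = 14750.46.
Var(Z) = (-4)²·14750.46 = 236007.36.

Var(Z) = 236007.36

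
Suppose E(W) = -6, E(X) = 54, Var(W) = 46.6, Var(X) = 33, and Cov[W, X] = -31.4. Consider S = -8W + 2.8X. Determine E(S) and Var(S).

E(S) = 199.2, Var(S) = 4647.84

E(S) = (-8)·E(W) + 2.8·E(X) = (-8)·(-6) + 2.8·54 = 199.2.
Var(S) = a²·Var(W) + b²·Var(X) + 2ab·Cov[W, X] with a = -8, b = 2.8.
= (-8)²·46.6 + 2.8²·33 + 2·(-8)·2.8·(-31.4)
= 2982.4 + 258.72 + 1406.72 = 4647.84.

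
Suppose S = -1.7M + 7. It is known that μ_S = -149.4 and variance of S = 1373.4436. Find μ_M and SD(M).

From S = -1.7M + 7: μ_S = a·μ_M + b, so μ_M = (μ_S − b)/a = (-149.4 − 7)/(-1.7) = 92.
SD(S) = √1373.4436 = 37.06.
SD(S) = |a|·SD(M), so SD(M) = 37.06/|-1.7| = 21.8.

μ_M = 92, SD(M) = 21.8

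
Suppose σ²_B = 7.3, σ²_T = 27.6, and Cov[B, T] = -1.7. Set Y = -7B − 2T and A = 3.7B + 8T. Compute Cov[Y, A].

By bilinearity, Cov[Y, A] = ac·σ²_B + bd·σ²_T + (ad+bc)·Cov[B, T], with a=-7, b=-2, c=3.7, d=8.
ac·σ²_B = (-7)·3.7·7.3 = -189.07
bd·σ²_T = (-2)·8·27.6 = -441.6
(ad+bc)·Cov[B, T] = (-63.4)·(-1.7) = 107.78
Cov[Y, A] = -189.07 + (-441.6) + 107.78 = -522.89.

Cov[Y, A] = -522.89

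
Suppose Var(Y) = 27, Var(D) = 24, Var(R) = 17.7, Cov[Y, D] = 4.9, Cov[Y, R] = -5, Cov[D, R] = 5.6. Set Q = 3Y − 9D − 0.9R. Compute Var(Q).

Var(Q) = 2054.457

Var(Q) = a²·Var(Y) + b²·Var(D) + c²·Var(R) + 2ab·Cov[Y, D] + 2ac·Cov[Y, R] + 2bc·Cov[D, R], with a = 3, b = -9, c = -0.9.
= 243 + 1944 + 14.337 + (-264.6) + 27 + 90.72
= 2054.457.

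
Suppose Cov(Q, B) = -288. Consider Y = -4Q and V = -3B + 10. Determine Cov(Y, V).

Cov(Y, V) = -3456

Cov(Y, V) = a·c·Cov(Q, B) = (-4)·(-3)·(-288) = -3456. Additive constants drop out.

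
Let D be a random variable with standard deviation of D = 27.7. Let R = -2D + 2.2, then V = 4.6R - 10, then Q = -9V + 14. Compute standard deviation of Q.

standard deviation of R = |-2|·27.7 = 55.4.
standard deviation of V = |4.6|·55.4 = 254.84.
standard deviation of Q = |-9|·254.84 = 2293.56.

standard deviation of Q = 2293.56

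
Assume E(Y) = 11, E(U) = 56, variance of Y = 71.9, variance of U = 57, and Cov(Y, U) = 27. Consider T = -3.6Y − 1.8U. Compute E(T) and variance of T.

E(T) = -140.4, variance of T = 1466.424

E(T) = (-3.6)·E(Y) + (-1.8)·E(U) = (-3.6)·11 + (-1.8)·56 = -140.4.
variance of T = a²·variance of Y + b²·variance of U + 2ab·Cov(Y, U) with a = -3.6, b = -1.8.
= (-3.6)²·71.9 + (-1.8)²·57 + 2·(-3.6)·(-1.8)·27
= 931.824 + 184.68 + 349.92 = 1466.424.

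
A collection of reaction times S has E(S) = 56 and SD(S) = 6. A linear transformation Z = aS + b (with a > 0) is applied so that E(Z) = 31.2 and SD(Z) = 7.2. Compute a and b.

SD(Z) = a·SD(S) (a > 0), so a = 7.2/6 = 1.2.
E(Z) = a·E(S) + b, so b = 31.2 − 1.2·56 = -36.

a = 1.2, b = -36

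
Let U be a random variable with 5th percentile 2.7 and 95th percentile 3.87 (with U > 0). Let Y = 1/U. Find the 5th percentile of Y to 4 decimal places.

5th percentile of Y = 0.2584

1/U is decreasing on U > 0, so percentile order reverses: P_{5}(Y) uses P_{95}(U) = 3.87.
P_{5}(Y) = 1/3.87 ≈ 0.2584.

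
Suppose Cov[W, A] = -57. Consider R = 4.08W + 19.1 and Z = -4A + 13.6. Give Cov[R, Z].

Cov[R, Z] = a·c·Cov[W, A] = 4.08·(-4)·(-57) = 930.24. Additive constants drop out.

Cov[R, Z] = 930.24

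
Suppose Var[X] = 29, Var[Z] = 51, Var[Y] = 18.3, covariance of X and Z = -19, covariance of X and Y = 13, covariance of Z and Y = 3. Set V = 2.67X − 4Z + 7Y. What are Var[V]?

Var[V] = a²·Var[X] + b²·Var[Z] + c²·Var[Y] + 2ab·covariance of X and Z + 2ac·covariance of X and Y + 2bc·covariance of Z and Y, with a = 2.67, b = -4, c = 7.
= 206.7381 + 816 + 896.7 + 405.84 + 485.94 + (-168)
= 2643.2181.

Var[V] = 2643.2181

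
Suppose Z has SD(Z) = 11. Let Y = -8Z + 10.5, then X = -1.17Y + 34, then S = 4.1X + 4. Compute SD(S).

SD(Y) = |-8|·11 = 88.
SD(X) = |-1.17|·88 = 102.96.
SD(S) = |4.1|·102.96 = 422.136.

SD(S) = 422.136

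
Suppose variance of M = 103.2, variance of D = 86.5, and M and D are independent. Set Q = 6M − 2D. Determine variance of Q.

variance of Q = a²·variance of M + b²·variance of D + 2ab·Cov(M, D) with a = 6, b = -2.
Independence gives Cov(M, D) = 0.
= 6²·103.2 + (-2)²·86.5 + 2·6·(-2)·0
= 3715.2 + 346 + 0 = 4061.2.

variance of Q = 4061.2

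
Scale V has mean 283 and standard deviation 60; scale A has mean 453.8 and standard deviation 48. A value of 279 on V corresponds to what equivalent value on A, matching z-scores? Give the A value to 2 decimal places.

A = 450.60

z = (279 − 283)/60 ≈ -0.0667.
A = 453.8 + z·48 = 453.8 + (279 − 283)·48/60 = 450.60.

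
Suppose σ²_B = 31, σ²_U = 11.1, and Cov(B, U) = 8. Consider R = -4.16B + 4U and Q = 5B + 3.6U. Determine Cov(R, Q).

Cov(R, Q) = -444.768

By bilinearity, Cov(R, Q) = ac·σ²_B + bd·σ²_U + (ad+bc)·Cov(B, U), with a=-4.16, b=4, c=5, d=3.6.
ac·σ²_B = (-4.16)·5·31 = -644.8
bd·σ²_U = 4·3.6·11.1 = 159.84
(ad+bc)·Cov(B, U) = (5.024)·8 = 40.192
Cov(R, Q) = -644.8 + 159.84 + 40.192 = -444.768.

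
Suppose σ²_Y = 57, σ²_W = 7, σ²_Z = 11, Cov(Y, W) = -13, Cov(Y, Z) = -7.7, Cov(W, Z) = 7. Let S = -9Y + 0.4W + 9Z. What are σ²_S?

σ²_S = a²·σ²_Y + b²·σ²_W + c²·σ²_Z + 2ab·Cov(Y, W) + 2ac·Cov(Y, Z) + 2bc·Cov(W, Z), with a = -9, b = 0.4, c = 9.
= 4617 + 1.12 + 891 + 93.6 + 1247.4 + 50.4
= 6900.52.

σ²_S = 6900.52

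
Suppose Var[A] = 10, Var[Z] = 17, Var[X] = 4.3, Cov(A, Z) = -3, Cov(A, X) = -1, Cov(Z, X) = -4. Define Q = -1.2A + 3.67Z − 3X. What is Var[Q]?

Var[Q] = 389.3753

Var[Q] = a²·Var[A] + b²·Var[Z] + c²·Var[X] + 2ab·Cov(A, Z) + 2ac·Cov(A, X) + 2bc·Cov(Z, X), with a = -1.2, b = 3.67, c = -3.
= 14.4 + 228.9713 + 38.7 + 26.424 + (-7.2) + 88.08
= 389.3753.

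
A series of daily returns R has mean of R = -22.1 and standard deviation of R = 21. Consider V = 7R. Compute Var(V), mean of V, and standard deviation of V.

Var(V) = 21609, mean of V = -154.7, standard deviation of V = 147

V = 7R is linear with a = 7, b = 0.
Var(R) = 21² = 441.
Var(V) = a²·Var(R) = 7²·441 = 21609.
mean of V = a·mean of R + b = 7·(-22.1) = -154.7.
standard deviation of V = |a|·standard deviation of R = |7|·21 = 147.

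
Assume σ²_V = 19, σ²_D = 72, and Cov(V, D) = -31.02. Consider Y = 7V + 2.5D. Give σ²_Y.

σ²_Y = a²·σ²_V + b²·σ²_D + 2ab·Cov(V, D) with a = 7, b = 2.5.
= 7²·19 + 2.5²·72 + 2·7·2.5·(-31.02)
= 931 + 450 + (-1085.7) = 295.3.

σ²_Y = 295.3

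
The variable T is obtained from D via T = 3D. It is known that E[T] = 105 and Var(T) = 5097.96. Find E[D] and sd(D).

E[D] = 35, sd(D) = 23.8

From T = 3D: E[T] = a·E[D] + b, so E[D] = (E[T] − b)/a = (105 − 0)/3 = 35.
sd(T) = √5097.96 = 71.4.
sd(T) = |a|·sd(D), so sd(D) = 71.4/|3| = 23.8.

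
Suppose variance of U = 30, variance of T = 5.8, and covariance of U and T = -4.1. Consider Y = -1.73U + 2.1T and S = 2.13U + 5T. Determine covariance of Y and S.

covariance of Y and S = -32.5213

By bilinearity, covariance of Y and S = ac·variance of U + bd·variance of T + (ad+bc)·covariance of U and T, with a=-1.73, b=2.1, c=2.13, d=5.
ac·variance of U = (-1.73)·2.13·30 = -110.547
bd·variance of T = 2.1·5·5.8 = 60.9
(ad+bc)·covariance of U and T = (-4.177)·(-4.1) = 17.1257
covariance of Y and S = -110.547 + 60.9 + 17.1257 = -32.5213.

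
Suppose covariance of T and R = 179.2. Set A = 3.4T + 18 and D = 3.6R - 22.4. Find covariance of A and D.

covariance of A and D = a·c·covariance of T and R = 3.4·3.6·179.2 = 2193.408. Additive constants drop out.

covariance of A and D = 2193.408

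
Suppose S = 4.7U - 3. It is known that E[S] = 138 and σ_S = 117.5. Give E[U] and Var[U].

From S = 4.7U - 3: E[S] = a·E[U] + b, so E[U] = (E[S] − b)/a = (138 − (-3))/4.7 = 30.
Var[S] = 117.5² = 13806.25.
Var[S] = a²·Var[U], so Var[U] = 13806.25/4.7² = 625.

E[U] = 30, Var[U] = 625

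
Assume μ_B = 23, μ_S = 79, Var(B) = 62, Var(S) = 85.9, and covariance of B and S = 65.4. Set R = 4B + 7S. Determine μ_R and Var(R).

μ_R = 645, Var(R) = 8863.5

μ_R = 4·μ_B + 7·μ_S = 4·23 + 7·79 = 645.
Var(R) = a²·Var(B) + b²·Var(S) + 2ab·covariance of B and S with a = 4, b = 7.
= 4²·62 + 7²·85.9 + 2·4·7·65.4
= 992 + 4209.1 + 3662.4 = 8863.5.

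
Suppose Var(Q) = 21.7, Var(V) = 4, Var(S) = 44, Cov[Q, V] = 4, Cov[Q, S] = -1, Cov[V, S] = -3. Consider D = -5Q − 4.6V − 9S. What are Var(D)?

Var(D) = 4036.74

Var(D) = a²·Var(Q) + b²·Var(V) + c²·Var(S) + 2ab·Cov[Q, V] + 2ac·Cov[Q, S] + 2bc·Cov[V, S], with a = -5, b = -4.6, c = -9.
= 542.5 + 84.64 + 3564 + 184 + (-90) + (-248.4)
= 4036.74.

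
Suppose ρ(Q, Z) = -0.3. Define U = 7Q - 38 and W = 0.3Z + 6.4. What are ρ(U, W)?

ρ(U, W) = -0.3

Linear rescalings preserve correlation up to sign; here the slopes 7 and 0.3 have the same sign, so ρ(U, W) = ρ(Q, Z) = -0.3.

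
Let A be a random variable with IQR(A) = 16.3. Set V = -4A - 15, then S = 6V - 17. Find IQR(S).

IQR(V) = |-4|·16.3 = 65.2.
IQR(S) = |6|·65.2 = 391.2.

IQR(S) = 391.2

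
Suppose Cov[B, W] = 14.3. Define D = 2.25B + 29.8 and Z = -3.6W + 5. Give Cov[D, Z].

Cov[D, Z] = a·c·Cov[B, W] = 2.25·(-3.6)·14.3 = -115.83. Additive constants drop out.

Cov[D, Z] = -115.83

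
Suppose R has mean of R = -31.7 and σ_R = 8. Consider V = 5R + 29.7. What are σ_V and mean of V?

σ_V = 40, mean of V = -128.8

V = 5R + 29.7 is linear with a = 5, b = 29.7.
σ_V = |a|·σ_R = |5|·8 = 40.
mean of V = a·mean of R + b = 5·(-31.7) + 29.7 = -128.8.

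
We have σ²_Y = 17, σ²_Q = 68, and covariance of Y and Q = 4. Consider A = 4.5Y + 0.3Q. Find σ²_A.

σ²_A = a²·σ²_Y + b²·σ²_Q + 2ab·covariance of Y and Q with a = 4.5, b = 0.3.
= 4.5²·17 + 0.3²·68 + 2·4.5·0.3·4
= 344.25 + 6.12 + 10.8 = 361.17.

σ²_A = 361.17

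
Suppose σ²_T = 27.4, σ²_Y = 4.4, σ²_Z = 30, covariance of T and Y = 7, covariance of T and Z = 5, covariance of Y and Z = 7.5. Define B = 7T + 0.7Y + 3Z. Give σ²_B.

σ²_B = 1924.856

σ²_B = a²·σ²_T + b²·σ²_Y + c²·σ²_Z + 2ab·covariance of T and Y + 2ac·covariance of T and Z + 2bc·covariance of Y and Z, with a = 7, b = 0.7, c = 3.
= 1342.6 + 2.156 + 270 + 68.6 + 210 + 31.5
= 1924.856.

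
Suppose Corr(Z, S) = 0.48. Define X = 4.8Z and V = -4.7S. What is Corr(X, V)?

Corr(X, V) = -0.48

Linear rescalings preserve |correlation|; the slopes 4.8 and -4.7 have opposite signs, so the correlation flips sign: Corr(X, V) = −Corr(Z, S) = -0.48.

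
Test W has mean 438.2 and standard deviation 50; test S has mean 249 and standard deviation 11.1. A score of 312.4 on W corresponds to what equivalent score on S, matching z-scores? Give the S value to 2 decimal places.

z = (312.4 − 438.2)/50 = -2.516.
S = 249 + z·11.1 = 249 + (312.4 − 438.2)·11.1/50 ≈ 221.07.

S = 221.07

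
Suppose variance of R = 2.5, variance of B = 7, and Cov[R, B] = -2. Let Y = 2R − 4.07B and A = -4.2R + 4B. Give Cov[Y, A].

By bilinearity, Cov[Y, A] = ac·variance of R + bd·variance of B + (ad+bc)·Cov[R, B], with a=2, b=-4.07, c=-4.2, d=4.
ac·variance of R = 2·(-4.2)·2.5 = -21
bd·variance of B = (-4.07)·4·7 = -113.96
(ad+bc)·Cov[R, B] = (25.094)·(-2) = -50.188
Cov[Y, A] = -21 + (-113.96) + (-50.188) = -185.148.

Cov[Y, A] = -185.148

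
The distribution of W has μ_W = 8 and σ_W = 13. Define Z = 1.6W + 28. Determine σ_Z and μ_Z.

σ_Z = 20.8, μ_Z = 40.8

Z = 1.6W + 28 is linear with a = 1.6, b = 28.
σ_Z = |a|·σ_W = |1.6|·13 = 20.8.
μ_Z = a·μ_W + b = 1.6·8 + 28 = 40.8.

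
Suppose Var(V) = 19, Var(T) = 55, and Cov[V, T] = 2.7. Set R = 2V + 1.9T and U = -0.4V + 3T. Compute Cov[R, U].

Cov[R, U] = 312.448

By bilinearity, Cov[R, U] = ac·Var(V) + bd·Var(T) + (ad+bc)·Cov[V, T], with a=2, b=1.9, c=-0.4, d=3.
ac·Var(V) = 2·(-0.4)·19 = -15.2
bd·Var(T) = 1.9·3·55 = 313.5
(ad+bc)·Cov[V, T] = (5.24)·2.7 = 14.148
Cov[R, U] = -15.2 + 313.5 + 14.148 = 312.448.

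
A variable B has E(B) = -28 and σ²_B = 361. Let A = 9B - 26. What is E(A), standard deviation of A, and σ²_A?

A = 9B - 26 is linear with a = 9, b = -26.
E(A) = a·E(B) + b = 9·(-28) + (-26) = -278.
standard deviation of B = √361 = 19.
standard deviation of A = |a|·standard deviation of B = |9|·19 = 171.
σ²_A = a²·σ²_B = 9²·361 = 29241 (the additive constant -26 does not affect variance).

E(A) = -278, standard deviation of A = 171, σ²_A = 29241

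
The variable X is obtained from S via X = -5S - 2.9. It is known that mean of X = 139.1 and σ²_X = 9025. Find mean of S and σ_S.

From X = -5S - 2.9: mean of X = a·mean of S + b, so mean of S = (mean of X − b)/a = (139.1 − (-2.9))/(-5) = -28.4.
σ_X = √9025 = 95.
σ_X = |a|·σ_S, so σ_S = 95/|-5| = 19.

mean of S = -28.4, σ_S = 19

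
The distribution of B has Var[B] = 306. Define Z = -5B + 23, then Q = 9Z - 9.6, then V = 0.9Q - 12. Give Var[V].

Var[Z] = (-5)²·306 = 7650.
Var[Q] = 9²·7650 = 619650.
Var[V] = 0.9²·619650 = 501916.5.

Var[V] = 501916.5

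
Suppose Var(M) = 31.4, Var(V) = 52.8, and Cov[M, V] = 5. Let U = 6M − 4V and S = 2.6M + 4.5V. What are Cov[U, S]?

Cov[U, S] = -377.56

By bilinearity, Cov[U, S] = ac·Var(M) + bd·Var(V) + (ad+bc)·Cov[M, V], with a=6, b=-4, c=2.6, d=4.5.
ac·Var(M) = 6·2.6·31.4 = 489.84
bd·Var(V) = (-4)·4.5·52.8 = -950.4
(ad+bc)·Cov[M, V] = (16.6)·5 = 83
Cov[U, S] = 489.84 + (-950.4) + 83 = -377.56.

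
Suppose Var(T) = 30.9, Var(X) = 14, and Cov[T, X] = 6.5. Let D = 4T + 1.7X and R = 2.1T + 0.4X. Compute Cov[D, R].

Cov[D, R] = 302.685

By bilinearity, Cov[D, R] = ac·Var(T) + bd·Var(X) + (ad+bc)·Cov[T, X], with a=4, b=1.7, c=2.1, d=0.4.
ac·Var(T) = 4·2.1·30.9 = 259.56
bd·Var(X) = 1.7·0.4·14 = 9.52
(ad+bc)·Cov[T, X] = (5.17)·6.5 = 33.605
Cov[D, R] = 259.56 + 9.52 + 33.605 = 302.685.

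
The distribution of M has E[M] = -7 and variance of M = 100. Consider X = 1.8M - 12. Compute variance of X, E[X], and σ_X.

variance of X = 324, E[X] = -24.6, σ_X = 18

X = 1.8M - 12 is linear with a = 1.8, b = -12.
variance of X = a²·variance of M = 1.8²·100 = 324 (the additive constant -12 does not affect variance).
E[X] = a·E[M] + b = 1.8·(-7) + (-12) = -24.6.
σ_M = √100 = 10.
σ_X = |a|·σ_M = |1.8|·10 = 18.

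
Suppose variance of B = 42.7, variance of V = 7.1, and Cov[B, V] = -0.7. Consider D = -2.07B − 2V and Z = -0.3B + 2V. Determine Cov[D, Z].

By bilinearity, Cov[D, Z] = ac·variance of B + bd·variance of V + (ad+bc)·Cov[B, V], with a=-2.07, b=-2, c=-0.3, d=2.
ac·variance of B = (-2.07)·(-0.3)·42.7 = 26.5167
bd·variance of V = (-2)·2·7.1 = -28.4
(ad+bc)·Cov[B, V] = (-3.54)·(-0.7) = 2.478
Cov[D, Z] = 26.5167 + (-28.4) + 2.478 = 0.5947.

Cov[D, Z] = 0.5947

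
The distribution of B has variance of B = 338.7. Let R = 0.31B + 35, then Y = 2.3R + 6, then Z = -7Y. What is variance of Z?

variance of Z = 8437.0444347

variance of R = 0.31²·338.7 = 32.54907.
variance of Y = 2.3²·32.54907 = 172.1845803.
variance of Z = (-7)²·172.1845803 = 8437.0444347.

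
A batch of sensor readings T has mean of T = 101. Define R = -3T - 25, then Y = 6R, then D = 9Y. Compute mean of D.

mean of D = -17712

mean of R = (-3)·101 + (-25) = -328.
mean of Y = 6·(-328) = -1968.
mean of D = 9·(-1968) = -17712.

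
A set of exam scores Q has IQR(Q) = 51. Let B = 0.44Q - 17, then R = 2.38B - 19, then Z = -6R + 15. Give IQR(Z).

IQR(B) = |0.44|·51 = 22.44.
IQR(R) = |2.38|·22.44 = 53.4072.
IQR(Z) = |-6|·53.4072 = 320.4432.

IQR(Z) = 320.4432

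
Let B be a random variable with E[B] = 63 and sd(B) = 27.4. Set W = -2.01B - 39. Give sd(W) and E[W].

W = -2.01B - 39 is linear with a = -2.01, b = -39.
sd(W) = |a|·sd(B) = |-2.01|·27.4 = 55.074.
E[W] = a·E[B] + b = (-2.01)·63 + (-39) = -165.63.

sd(W) = 55.074, E[W] = -165.63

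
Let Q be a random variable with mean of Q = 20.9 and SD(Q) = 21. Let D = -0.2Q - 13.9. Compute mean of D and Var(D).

D = -0.2Q - 13.9 is linear with a = -0.2, b = -13.9.
mean of D = a·mean of Q + b = (-0.2)·20.9 + (-13.9) = -18.08.
Var(Q) = 21² = 441.
Var(D) = a²·Var(Q) = (-0.2)²·441 = 17.64 (the additive constant -13.9 does not affect variance).

mean of D = -18.08, Var(D) = 17.64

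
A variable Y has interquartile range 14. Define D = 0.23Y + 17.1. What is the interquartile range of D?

Under D = aY + b, IQR(D) = |a|·IQR(Y) = |0.23|·14 = 3.22 (shifts cancel; spread scales by |a|).

IQR(D) = 3.22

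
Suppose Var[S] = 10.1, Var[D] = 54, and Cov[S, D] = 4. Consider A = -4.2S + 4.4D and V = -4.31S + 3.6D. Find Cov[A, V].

By bilinearity, Cov[A, V] = ac·Var[S] + bd·Var[D] + (ad+bc)·Cov[S, D], with a=-4.2, b=4.4, c=-4.31, d=3.6.
ac·Var[S] = (-4.2)·(-4.31)·10.1 = 182.8302
bd·Var[D] = 4.4·3.6·54 = 855.36
(ad+bc)·Cov[S, D] = (-34.084)·4 = -136.336
Cov[A, V] = 182.8302 + 855.36 + (-136.336) = 901.8542.

Cov[A, V] = 901.8542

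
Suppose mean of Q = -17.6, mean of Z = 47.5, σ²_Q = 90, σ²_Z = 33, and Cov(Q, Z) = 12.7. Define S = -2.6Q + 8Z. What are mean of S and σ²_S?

mean of S = (-2.6)·mean of Q + 8·mean of Z = (-2.6)·(-17.6) + 8·47.5 = 425.76.
σ²_S = a²·σ²_Q + b²·σ²_Z + 2ab·Cov(Q, Z) with a = -2.6, b = 8.
= (-2.6)²·90 + 8²·33 + 2·(-2.6)·8·12.7
= 608.4 + 2112 + (-528.32) = 2192.08.

mean of S = 425.76, σ²_S = 2192.08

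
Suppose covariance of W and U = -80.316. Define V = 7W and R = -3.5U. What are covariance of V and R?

covariance of V and R = 1967.742

covariance of V and R = a·c·covariance of W and U = 7·(-3.5)·(-80.316) = 1967.742. Additive constants drop out.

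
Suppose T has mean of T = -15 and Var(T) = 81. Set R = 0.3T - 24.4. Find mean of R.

mean of R = -28.9

R = 0.3T - 24.4 is linear with a = 0.3, b = -24.4.
mean of R = a·mean of T + b = 0.3·(-15) + (-24.4) = -28.9.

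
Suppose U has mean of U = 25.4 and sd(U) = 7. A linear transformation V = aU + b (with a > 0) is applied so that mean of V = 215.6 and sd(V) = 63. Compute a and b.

a = 9, b = -13

sd(V) = a·sd(U) (a > 0), so a = 63/7 = 9.
mean of V = a·mean of U + b, so b = 215.6 − 9·25.4 = -13.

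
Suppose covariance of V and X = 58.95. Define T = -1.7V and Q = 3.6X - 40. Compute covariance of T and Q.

covariance of T and Q = a·c·covariance of V and X = (-1.7)·3.6·58.95 = -360.774. Additive constants drop out.

covariance of T and Q = -360.774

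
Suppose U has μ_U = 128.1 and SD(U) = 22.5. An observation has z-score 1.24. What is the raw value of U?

U = 156

U = μ_U + z·SD(U) = 128.1 + 1.24·22.5 = 156.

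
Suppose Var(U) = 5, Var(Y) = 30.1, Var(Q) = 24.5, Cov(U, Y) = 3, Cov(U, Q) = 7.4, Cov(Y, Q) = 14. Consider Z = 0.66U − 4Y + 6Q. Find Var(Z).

Var(Z) = a²·Var(U) + b²·Var(Y) + c²·Var(Q) + 2ab·Cov(U, Y) + 2ac·Cov(U, Q) + 2bc·Cov(Y, Q), with a = 0.66, b = -4, c = 6.
= 2.178 + 481.6 + 882 + (-15.84) + 58.608 + (-672)
= 736.546.

Var(Z) = 736.546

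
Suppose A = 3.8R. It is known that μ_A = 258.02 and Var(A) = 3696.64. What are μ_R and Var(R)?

μ_R = 67.9, Var(R) = 256

From A = 3.8R: μ_A = a·μ_R + b, so μ_R = (μ_A − b)/a = (258.02 − 0)/3.8 = 67.9.
Var(A) = a²·Var(R), so Var(R) = 3696.64/3.8² = 256.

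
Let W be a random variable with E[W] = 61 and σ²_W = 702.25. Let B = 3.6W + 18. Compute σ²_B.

B = 3.6W + 18 is linear with a = 3.6, b = 18.
σ²_B = a²·σ²_W = 3.6²·702.25 = 9101.16 (the additive constant 18 does not affect variance).

σ²_B = 9101.16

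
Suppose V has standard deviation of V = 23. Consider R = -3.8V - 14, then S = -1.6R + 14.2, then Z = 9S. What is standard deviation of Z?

standard deviation of Z = 1258.56

standard deviation of R = |-3.8|·23 = 87.4.
standard deviation of S = |-1.6|·87.4 = 139.84.
standard deviation of Z = |9|·139.84 = 1258.56.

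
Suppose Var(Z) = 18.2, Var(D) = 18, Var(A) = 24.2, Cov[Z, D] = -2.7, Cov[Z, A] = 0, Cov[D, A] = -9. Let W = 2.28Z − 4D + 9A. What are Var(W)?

Var(W) = 3040.05888

Var(W) = a²·Var(Z) + b²·Var(D) + c²·Var(A) + 2ab·Cov[Z, D] + 2ac·Cov[Z, A] + 2bc·Cov[D, A], with a = 2.28, b = -4, c = 9.
= 94.61088 + 288 + 1960.2 + 49.248 + 0 + 648
= 3040.05888.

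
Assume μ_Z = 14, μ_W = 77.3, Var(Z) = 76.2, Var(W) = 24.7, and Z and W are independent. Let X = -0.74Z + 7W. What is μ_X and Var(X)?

μ_X = (-0.74)·μ_Z + 7·μ_W = (-0.74)·14 + 7·77.3 = 530.74.
Var(X) = a²·Var(Z) + b²·Var(W) + 2ab·covariance of Z and W with a = -0.74, b = 7.
Independence gives covariance of Z and W = 0.
= (-0.74)²·76.2 + 7²·24.7 + 2·(-0.74)·7·0
= 41.72712 + 1210.3 + 0 = 1252.02712.

μ_X = 530.74, Var(X) = 1252.02712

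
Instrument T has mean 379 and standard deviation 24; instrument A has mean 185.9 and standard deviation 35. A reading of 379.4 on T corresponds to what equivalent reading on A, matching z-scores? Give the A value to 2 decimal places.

A = 186.48

z = (379.4 − 379)/24 ≈ 0.0167.
A = 185.9 + z·35 = 185.9 + (379.4 − 379)·35/24 ≈ 186.48.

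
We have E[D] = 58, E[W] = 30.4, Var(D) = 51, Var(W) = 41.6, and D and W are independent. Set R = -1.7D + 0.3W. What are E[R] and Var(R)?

E[R] = (-1.7)·E[D] + 0.3·E[W] = (-1.7)·58 + 0.3·30.4 = -89.48.
Var(R) = a²·Var(D) + b²·Var(W) + 2ab·covariance of D and W with a = -1.7, b = 0.3.
Independence gives covariance of D and W = 0.
= (-1.7)²·51 + 0.3²·41.6 + 2·(-1.7)·0.3·0
= 147.39 + 3.744 + 0 = 151.134.

E[R] = -89.48, Var(R) = 151.134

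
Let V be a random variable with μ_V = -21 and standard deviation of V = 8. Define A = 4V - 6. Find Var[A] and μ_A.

Var[A] = 1024, μ_A = -90

A = 4V - 6 is linear with a = 4, b = -6.
Var[V] = 8² = 64.
Var[A] = a²·Var[V] = 4²·64 = 1024 (the additive constant -6 does not affect variance).
μ_A = a·μ_V + b = 4·(-21) + (-6) = -90.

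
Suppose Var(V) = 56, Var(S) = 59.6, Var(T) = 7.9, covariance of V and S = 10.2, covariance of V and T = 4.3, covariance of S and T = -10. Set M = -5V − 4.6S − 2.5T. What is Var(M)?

Var(M) = a²·Var(V) + b²·Var(S) + c²·Var(T) + 2ab·covariance of V and S + 2ac·covariance of V and T + 2bc·covariance of S and T, with a = -5, b = -4.6, c = -2.5.
= 1400 + 1261.136 + 49.375 + 469.2 + 107.5 + (-230)
= 3057.211.

Var(M) = 3057.211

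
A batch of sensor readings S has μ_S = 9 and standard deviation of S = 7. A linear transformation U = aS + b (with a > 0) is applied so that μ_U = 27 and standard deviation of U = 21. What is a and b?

a = 3, b = 0

standard deviation of U = a·standard deviation of S (a > 0), so a = 21/7 = 3.
μ_U = a·μ_S + b, so b = 27 − 3·9 = 0.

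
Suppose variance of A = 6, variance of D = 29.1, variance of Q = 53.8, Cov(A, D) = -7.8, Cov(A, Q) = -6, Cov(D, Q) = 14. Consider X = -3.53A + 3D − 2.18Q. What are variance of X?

variance of X = a²·variance of A + b²·variance of D + c²·variance of Q + 2ab·Cov(A, D) + 2ac·Cov(A, Q) + 2bc·Cov(D, Q), with a = -3.53, b = 3, c = -2.18.
= 74.7654 + 261.9 + 255.67912 + 165.204 + (-92.3448) + (-183.12)
= 482.08372.

variance of X = 482.08372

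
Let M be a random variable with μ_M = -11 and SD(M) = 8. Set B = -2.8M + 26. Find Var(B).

B = -2.8M + 26 is linear with a = -2.8, b = 26.
Var(M) = 8² = 64.
Var(B) = a²·Var(M) = (-2.8)²·64 = 501.76 (the additive constant 26 does not affect variance).

Var(B) = 501.76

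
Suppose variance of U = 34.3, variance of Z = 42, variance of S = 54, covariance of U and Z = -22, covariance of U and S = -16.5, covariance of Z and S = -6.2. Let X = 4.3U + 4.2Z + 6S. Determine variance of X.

variance of X = a²·variance of U + b²·variance of Z + c²·variance of S + 2ab·covariance of U and Z + 2ac·covariance of U and S + 2bc·covariance of Z and S, with a = 4.3, b = 4.2, c = 6.
= 634.207 + 740.88 + 1944 + (-794.64) + (-851.4) + (-312.48)
= 1360.567.

variance of X = 1360.567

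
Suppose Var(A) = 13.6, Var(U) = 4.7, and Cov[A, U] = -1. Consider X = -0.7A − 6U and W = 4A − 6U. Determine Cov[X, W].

By bilinearity, Cov[X, W] = ac·Var(A) + bd·Var(U) + (ad+bc)·Cov[A, U], with a=-0.7, b=-6, c=4, d=-6.
ac·Var(A) = (-0.7)·4·13.6 = -38.08
bd·Var(U) = (-6)·(-6)·4.7 = 169.2
(ad+bc)·Cov[A, U] = (-19.8)·(-1) = 19.8
Cov[X, W] = -38.08 + 169.2 + 19.8 = 150.92.

Cov[X, W] = 150.92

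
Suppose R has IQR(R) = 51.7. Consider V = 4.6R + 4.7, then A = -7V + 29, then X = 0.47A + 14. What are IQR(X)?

IQR(X) = 782.4278

IQR(V) = |4.6|·51.7 = 237.82.
IQR(A) = |-7|·237.82 = 1664.74.
IQR(X) = |0.47|·1664.74 = 782.4278.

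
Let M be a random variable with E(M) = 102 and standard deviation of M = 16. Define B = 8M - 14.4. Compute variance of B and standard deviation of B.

variance of B = 16384, standard deviation of B = 128

B = 8M - 14.4 is linear with a = 8, b = -14.4.
variance of M = 16² = 256.
variance of B = a²·variance of M = 8²·256 = 16384 (the additive constant -14.4 does not affect variance).
standard deviation of B = |a|·standard deviation of M = |8|·16 = 128.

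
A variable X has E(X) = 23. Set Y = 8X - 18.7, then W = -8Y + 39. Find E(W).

E(Y) = 8·23 + (-18.7) = 165.3.
E(W) = (-8)·165.3 + 39 = -1283.4.

E(W) = -1283.4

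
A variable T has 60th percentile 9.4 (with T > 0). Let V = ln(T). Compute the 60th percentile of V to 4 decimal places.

ln(T) is increasing, so P_{60}(V) = g(P_{60}(T)) ≈ 2.2407.

60th percentile of V = 2.2407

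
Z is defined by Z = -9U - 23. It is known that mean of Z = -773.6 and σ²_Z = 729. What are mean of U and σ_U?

From Z = -9U - 23: mean of Z = a·mean of U + b, so mean of U = (mean of Z − b)/a = (-773.6 − (-23))/(-9) = 83.4.
σ_Z = √729 = 27.
σ_Z = |a|·σ_U, so σ_U = 27/|-9| = 3.

mean of U = 83.4, σ_U = 3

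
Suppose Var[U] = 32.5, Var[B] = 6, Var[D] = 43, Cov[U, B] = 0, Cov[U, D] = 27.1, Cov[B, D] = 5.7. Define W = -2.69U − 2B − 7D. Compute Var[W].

Var[W] = 3546.35925

Var[W] = a²·Var[U] + b²·Var[B] + c²·Var[D] + 2ab·Cov[U, B] + 2ac·Cov[U, D] + 2bc·Cov[B, D], with a = -2.69, b = -2, c = -7.
= 235.17325 + 24 + 2107 + 0 + 1020.586 + 159.6
= 3546.35925.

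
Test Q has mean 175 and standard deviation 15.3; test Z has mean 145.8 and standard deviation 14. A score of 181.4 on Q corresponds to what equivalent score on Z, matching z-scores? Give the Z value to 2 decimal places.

Z = 151.66

z = (181.4 − 175)/15.3 ≈ 0.4183.
Z = 145.8 + z·14 = 145.8 + (181.4 − 175)·14/15.3 ≈ 151.66.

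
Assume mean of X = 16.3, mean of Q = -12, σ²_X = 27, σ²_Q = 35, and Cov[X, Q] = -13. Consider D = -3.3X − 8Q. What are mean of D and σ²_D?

mean of D = 42.21, σ²_D = 1847.63

mean of D = (-3.3)·mean of X + (-8)·mean of Q = (-3.3)·16.3 + (-8)·(-12) = 42.21.
σ²_D = a²·σ²_X + b²·σ²_Q + 2ab·Cov[X, Q] with a = -3.3, b = -8.
= (-3.3)²·27 + (-8)²·35 + 2·(-3.3)·(-8)·(-13)
= 294.03 + 2240 + (-686.4) = 1847.63.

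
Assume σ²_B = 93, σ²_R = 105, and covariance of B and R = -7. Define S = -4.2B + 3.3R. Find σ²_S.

σ²_S = a²·σ²_B + b²·σ²_R + 2ab·covariance of B and R with a = -4.2, b = 3.3.
= (-4.2)²·93 + 3.3²·105 + 2·(-4.2)·3.3·(-7)
= 1640.52 + 1143.45 + 194.04 = 2978.01.

σ²_S = 2978.01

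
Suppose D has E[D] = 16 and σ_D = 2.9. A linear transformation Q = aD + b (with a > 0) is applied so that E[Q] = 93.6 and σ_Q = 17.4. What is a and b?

a = 6, b = -2.4

σ_Q = a·σ_D (a > 0), so a = 17.4/2.9 = 6.
E[Q] = a·E[D] + b, so b = 93.6 − 6·16 = -2.4.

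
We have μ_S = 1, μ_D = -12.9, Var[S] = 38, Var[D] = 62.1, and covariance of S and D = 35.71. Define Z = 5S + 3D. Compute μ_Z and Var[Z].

μ_Z = 5·μ_S + 3·μ_D = 5·1 + 3·(-12.9) = -33.7.
Var[Z] = a²·Var[S] + b²·Var[D] + 2ab·covariance of S and D with a = 5, b = 3.
= 5²·38 + 3²·62.1 + 2·5·3·35.71
= 950 + 558.9 + 1071.3 = 2580.2.

μ_Z = -33.7, Var[Z] = 2580.2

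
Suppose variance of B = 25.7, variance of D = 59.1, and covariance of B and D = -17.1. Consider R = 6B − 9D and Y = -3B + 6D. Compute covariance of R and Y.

covariance of R and Y = -4731.3

By bilinearity, covariance of R and Y = ac·variance of B + bd·variance of D + (ad+bc)·covariance of B and D, with a=6, b=-9, c=-3, d=6.
ac·variance of B = 6·(-3)·25.7 = -462.6
bd·variance of D = (-9)·6·59.1 = -3191.4
(ad+bc)·covariance of B and D = (63)·(-17.1) = -1077.3
covariance of R and Y = -462.6 + (-3191.4) + (-1077.3) = -4731.3.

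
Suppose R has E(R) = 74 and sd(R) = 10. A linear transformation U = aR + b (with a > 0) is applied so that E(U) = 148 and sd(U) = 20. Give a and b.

a = 2, b = 0

sd(U) = a·sd(R) (a > 0), so a = 20/10 = 2.
E(U) = a·E(R) + b, so b = 148 − 2·74 = 0.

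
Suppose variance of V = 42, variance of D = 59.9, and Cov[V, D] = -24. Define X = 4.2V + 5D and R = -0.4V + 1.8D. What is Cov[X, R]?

By bilinearity, Cov[X, R] = ac·variance of V + bd·variance of D + (ad+bc)·Cov[V, D], with a=4.2, b=5, c=-0.4, d=1.8.
ac·variance of V = 4.2·(-0.4)·42 = -70.56
bd·variance of D = 5·1.8·59.9 = 539.1
(ad+bc)·Cov[V, D] = (5.56)·(-24) = -133.44
Cov[X, R] = -70.56 + 539.1 + (-133.44) = 335.1.

Cov[X, R] = 335.1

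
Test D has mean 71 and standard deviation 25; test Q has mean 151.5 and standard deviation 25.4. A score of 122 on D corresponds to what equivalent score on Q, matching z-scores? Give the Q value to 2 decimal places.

Q = 203.32

z = (122 − 71)/25 = 2.04.
Q = 151.5 + z·25.4 = 151.5 + (122 − 71)·25.4/25 ≈ 203.32.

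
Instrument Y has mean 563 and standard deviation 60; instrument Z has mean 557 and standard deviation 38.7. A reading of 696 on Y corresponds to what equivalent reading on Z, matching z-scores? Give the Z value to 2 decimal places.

z = (696 − 563)/60 ≈ 2.2167.
Z = 557 + z·38.7 = 557 + (696 − 563)·38.7/60 ≈ 642.79.

Z = 642.79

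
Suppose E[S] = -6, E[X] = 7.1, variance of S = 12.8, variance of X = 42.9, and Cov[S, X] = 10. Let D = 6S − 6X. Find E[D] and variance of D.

E[D] = -78.6, variance of D = 1285.2

E[D] = 6·E[S] + (-6)·E[X] = 6·(-6) + (-6)·7.1 = -78.6.
variance of D = a²·variance of S + b²·variance of X + 2ab·Cov[S, X] with a = 6, b = -6.
= 6²·12.8 + (-6)²·42.9 + 2·6·(-6)·10
= 460.8 + 1544.4 + (-720) = 1285.2.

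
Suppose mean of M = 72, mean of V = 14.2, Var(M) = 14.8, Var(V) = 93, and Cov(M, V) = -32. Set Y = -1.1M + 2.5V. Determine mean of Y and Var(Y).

mean of Y = (-1.1)·mean of M + 2.5·mean of V = (-1.1)·72 + 2.5·14.2 = -43.7.
Var(Y) = a²·Var(M) + b²·Var(V) + 2ab·Cov(M, V) with a = -1.1, b = 2.5.
= (-1.1)²·14.8 + 2.5²·93 + 2·(-1.1)·2.5·(-32)
= 17.908 + 581.25 + 176 = 775.158.

mean of Y = -43.7, Var(Y) = 775.158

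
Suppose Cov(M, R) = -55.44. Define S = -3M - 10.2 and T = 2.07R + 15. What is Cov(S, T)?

Cov(S, T) = a·c·Cov(M, R) = (-3)·2.07·(-55.44) = 344.2824. Additive constants drop out.

Cov(S, T) = 344.2824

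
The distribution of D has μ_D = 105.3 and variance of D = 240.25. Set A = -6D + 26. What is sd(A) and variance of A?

A = -6D + 26 is linear with a = -6, b = 26.
sd(D) = √240.25 = 15.5.
sd(A) = |a|·sd(D) = |-6|·15.5 = 93.
variance of A = a²·variance of D = (-6)²·240.25 = 8649 (the additive constant 26 does not affect variance).

sd(A) = 93, variance of A = 8649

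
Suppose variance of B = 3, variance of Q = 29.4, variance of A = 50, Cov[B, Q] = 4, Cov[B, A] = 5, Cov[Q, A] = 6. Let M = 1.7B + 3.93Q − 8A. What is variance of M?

variance of M = 3202.91806

variance of M = a²·variance of B + b²·variance of Q + c²·variance of A + 2ab·Cov[B, Q] + 2ac·Cov[B, A] + 2bc·Cov[Q, A], with a = 1.7, b = 3.93, c = -8.
= 8.67 + 454.08006 + 3200 + 53.448 + (-136) + (-377.28)
= 3202.91806.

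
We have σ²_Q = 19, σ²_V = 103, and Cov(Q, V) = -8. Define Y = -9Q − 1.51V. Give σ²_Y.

σ²_Y = a²·σ²_Q + b²·σ²_V + 2ab·Cov(Q, V) with a = -9, b = -1.51.
= (-9)²·19 + (-1.51)²·103 + 2·(-9)·(-1.51)·(-8)
= 1539 + 234.8503 + (-217.44) = 1556.4103.

σ²_Y = 1556.4103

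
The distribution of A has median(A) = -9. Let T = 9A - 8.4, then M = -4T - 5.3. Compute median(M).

median(T) = 9·(-9) + (-8.4) = -89.4.
median(M) = (-4)·(-89.4) + (-5.3) = 352.3.

median(M) = 352.3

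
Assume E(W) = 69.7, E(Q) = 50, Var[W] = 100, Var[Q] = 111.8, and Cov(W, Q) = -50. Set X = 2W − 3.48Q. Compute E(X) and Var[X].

E(X) = 2·E(W) + (-3.48)·E(Q) = 2·69.7 + (-3.48)·50 = -34.6.
Var[X] = a²·Var[W] + b²·Var[Q] + 2ab·Cov(W, Q) with a = 2, b = -3.48.
= 2²·100 + (-3.48)²·111.8 + 2·2·(-3.48)·(-50)
= 400 + 1353.94272 + 696 = 2449.94272.

E(X) = -34.6, Var[X] = 2449.94272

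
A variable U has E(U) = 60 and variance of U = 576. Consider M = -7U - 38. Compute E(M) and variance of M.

M = -7U - 38 is linear with a = -7, b = -38.
E(M) = a·E(U) + b = (-7)·60 + (-38) = -458.
variance of M = a²·variance of U = (-7)²·576 = 28224 (the additive constant -38 does not affect variance).

E(M) = -458, variance of M = 28224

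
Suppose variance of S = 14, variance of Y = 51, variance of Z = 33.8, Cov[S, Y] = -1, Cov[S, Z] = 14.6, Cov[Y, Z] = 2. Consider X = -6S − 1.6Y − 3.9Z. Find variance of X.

variance of X = 1837.698

variance of X = a²·variance of S + b²·variance of Y + c²·variance of Z + 2ab·Cov[S, Y] + 2ac·Cov[S, Z] + 2bc·Cov[Y, Z], with a = -6, b = -1.6, c = -3.9.
= 504 + 130.56 + 514.098 + (-19.2) + 683.28 + 24.96
= 1837.698.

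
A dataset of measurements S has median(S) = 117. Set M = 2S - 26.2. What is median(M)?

A linear map preserves order up to sign, so median(M) = a·median(S) + b = 2·117 + (-26.2) = 207.8.

median(M) = 207.8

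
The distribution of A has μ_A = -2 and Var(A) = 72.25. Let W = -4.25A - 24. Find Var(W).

W = -4.25A - 24 is linear with a = -4.25, b = -24.
Var(W) = a²·Var(A) = (-4.25)²·72.25 = 1305.015625 (the additive constant -24 does not affect variance).

Var(W) = 1305.015625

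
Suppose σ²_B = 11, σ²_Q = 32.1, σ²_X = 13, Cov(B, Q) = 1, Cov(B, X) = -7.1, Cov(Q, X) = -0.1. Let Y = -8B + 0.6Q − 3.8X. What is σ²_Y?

σ²_Y = 462.452

σ²_Y = a²·σ²_B + b²·σ²_Q + c²·σ²_X + 2ab·Cov(B, Q) + 2ac·Cov(B, X) + 2bc·Cov(Q, X), with a = -8, b = 0.6, c = -3.8.
= 704 + 11.556 + 187.72 + (-9.6) + (-431.68) + 0.456
= 462.452.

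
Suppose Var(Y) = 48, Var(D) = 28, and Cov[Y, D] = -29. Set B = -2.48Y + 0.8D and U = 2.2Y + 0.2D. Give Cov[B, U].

By bilinearity, Cov[B, U] = ac·Var(Y) + bd·Var(D) + (ad+bc)·Cov[Y, D], with a=-2.48, b=0.8, c=2.2, d=0.2.
ac·Var(Y) = (-2.48)·2.2·48 = -261.888
bd·Var(D) = 0.8·0.2·28 = 4.48
(ad+bc)·Cov[Y, D] = (1.264)·(-29) = -36.656
Cov[B, U] = -261.888 + 4.48 + (-36.656) = -294.064.

Cov[B, U] = -294.064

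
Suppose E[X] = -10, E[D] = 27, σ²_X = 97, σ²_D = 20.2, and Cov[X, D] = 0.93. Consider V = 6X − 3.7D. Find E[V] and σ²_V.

E[V] = -159.9, σ²_V = 3727.246

E[V] = 6·E[X] + (-3.7)·E[D] = 6·(-10) + (-3.7)·27 = -159.9.
σ²_V = a²·σ²_X + b²·σ²_D + 2ab·Cov[X, D] with a = 6, b = -3.7.
= 6²·97 + (-3.7)²·20.2 + 2·6·(-3.7)·0.93
= 3492 + 276.538 + (-41.292) = 3727.246.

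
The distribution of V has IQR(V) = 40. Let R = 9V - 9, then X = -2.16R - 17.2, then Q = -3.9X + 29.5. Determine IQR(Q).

IQR(R) = |9|·40 = 360.
IQR(X) = |-2.16|·360 = 777.6.
IQR(Q) = |-3.9|·777.6 = 3032.64.

IQR(Q) = 3032.64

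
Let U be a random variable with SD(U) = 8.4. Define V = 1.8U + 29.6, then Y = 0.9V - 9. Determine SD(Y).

SD(Y) = 13.608

SD(V) = |1.8|·8.4 = 15.12.
SD(Y) = |0.9|·15.12 = 13.608.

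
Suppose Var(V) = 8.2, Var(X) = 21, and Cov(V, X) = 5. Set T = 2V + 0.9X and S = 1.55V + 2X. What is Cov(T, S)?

Cov(T, S) = 90.195

By bilinearity, Cov(T, S) = ac·Var(V) + bd·Var(X) + (ad+bc)·Cov(V, X), with a=2, b=0.9, c=1.55, d=2.
ac·Var(V) = 2·1.55·8.2 = 25.42
bd·Var(X) = 0.9·2·21 = 37.8
(ad+bc)·Cov(V, X) = (5.395)·5 = 26.975
Cov(T, S) = 25.42 + 37.8 + 26.975 = 90.195.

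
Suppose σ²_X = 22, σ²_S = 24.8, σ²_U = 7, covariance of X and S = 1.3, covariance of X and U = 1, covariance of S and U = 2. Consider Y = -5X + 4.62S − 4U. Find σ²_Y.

σ²_Y = a²·σ²_X + b²·σ²_S + c²·σ²_U + 2ab·covariance of X and S + 2ac·covariance of X and U + 2bc·covariance of S and U, with a = -5, b = 4.62, c = -4.
= 550 + 529.34112 + 112 + (-60.06) + 40 + (-73.92)
= 1097.36112.

σ²_Y = 1097.36112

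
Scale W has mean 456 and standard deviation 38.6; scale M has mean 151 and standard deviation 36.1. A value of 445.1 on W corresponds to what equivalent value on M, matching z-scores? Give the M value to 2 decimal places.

M = 140.81

z = (445.1 − 456)/38.6 ≈ -0.2824.
M = 151 + z·36.1 = 151 + (445.1 − 456)·36.1/38.6 ≈ 140.81.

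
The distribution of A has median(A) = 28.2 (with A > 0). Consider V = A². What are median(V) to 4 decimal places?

A² is monotone on this domain, so median(V) = square(28.2) = 795.24.

median(V) = 795.24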